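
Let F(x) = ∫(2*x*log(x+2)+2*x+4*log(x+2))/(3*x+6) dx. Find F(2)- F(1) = -2*log(3)/3 + 8*log(2)/3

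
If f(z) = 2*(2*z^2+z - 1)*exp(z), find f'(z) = 4*z^2*exp(z) + 10*z*exp(z)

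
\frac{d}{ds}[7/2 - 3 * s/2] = -3/2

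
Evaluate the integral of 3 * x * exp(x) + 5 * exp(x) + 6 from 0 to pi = -6 + (2 + 3*pi)*(2 + exp(pi))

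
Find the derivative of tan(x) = cos(x)^(-2)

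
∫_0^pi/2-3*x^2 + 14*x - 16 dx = -12 + (-2 + pi/2)^2*(3 - pi/2)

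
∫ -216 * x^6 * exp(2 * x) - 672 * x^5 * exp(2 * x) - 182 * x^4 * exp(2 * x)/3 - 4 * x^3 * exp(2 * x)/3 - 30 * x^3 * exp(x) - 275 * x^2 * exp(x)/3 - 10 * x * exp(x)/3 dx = x^2*(-x^2*(18*x + 1)^2*exp(x) - 90*x - 5)*exp(x)/3 + C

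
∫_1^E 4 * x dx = -2 + 2*exp(2)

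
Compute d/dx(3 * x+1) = 3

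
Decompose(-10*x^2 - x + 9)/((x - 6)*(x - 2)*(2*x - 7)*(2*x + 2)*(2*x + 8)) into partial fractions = 52/(225*(2*x - 7)) - 49/(3600*(x + 4)) - 11/(288*(x - 2)) - 51/(800*(x - 6))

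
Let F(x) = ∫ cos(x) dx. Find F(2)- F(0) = sin(2)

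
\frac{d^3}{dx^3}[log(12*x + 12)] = 2/(x^3 + 3*x^2 + 3*x + 1)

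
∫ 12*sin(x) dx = -12*cos(x) + C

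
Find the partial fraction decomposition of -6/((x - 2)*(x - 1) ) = 6/(x - 1) - 6/(x - 2)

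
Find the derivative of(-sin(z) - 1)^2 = 2*(sin(z) + 1)*cos(z)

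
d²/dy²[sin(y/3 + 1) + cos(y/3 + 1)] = -sqrt(2)*sin(y/3 + pi/4 + 1)/9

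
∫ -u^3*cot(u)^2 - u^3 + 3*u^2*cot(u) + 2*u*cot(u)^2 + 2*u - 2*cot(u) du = u*(u^2 - 2)*cot(u) + C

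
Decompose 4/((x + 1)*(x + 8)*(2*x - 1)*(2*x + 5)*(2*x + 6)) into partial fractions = 8/(99*(2*x + 5)) + 8/(1071*(2*x - 1)) + 2/(6545*(x + 8)) - 1/(35*(x + 3)) - 1/(63*(x + 1))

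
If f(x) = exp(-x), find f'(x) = -exp(-x)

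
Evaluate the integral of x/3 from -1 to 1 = 0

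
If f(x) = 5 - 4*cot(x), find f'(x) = 4/sin(x)^2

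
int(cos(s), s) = sin(s) + C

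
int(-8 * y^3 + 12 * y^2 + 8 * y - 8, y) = -2*y^4 + 4*y^3 + 4*y^2 - 8*y + C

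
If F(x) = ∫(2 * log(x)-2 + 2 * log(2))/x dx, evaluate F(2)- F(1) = -(-1 + log(2))^2 + (-1 + log(4))^2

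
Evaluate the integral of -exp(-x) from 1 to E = -exp(-1) + exp(-E)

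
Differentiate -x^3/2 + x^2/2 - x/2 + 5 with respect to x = -3*x^2/2 + x - 1/2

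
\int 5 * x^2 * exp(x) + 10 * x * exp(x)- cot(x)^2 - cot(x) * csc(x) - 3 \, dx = 5*x^2*exp(x) - 2*x + cot(x) + csc(x) + C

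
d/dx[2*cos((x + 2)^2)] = -4*(x + 2)*sin(x^2 + 4*x + 4)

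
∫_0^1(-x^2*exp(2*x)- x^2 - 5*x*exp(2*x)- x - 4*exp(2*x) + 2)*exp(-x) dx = -5*E + 5*exp(-1)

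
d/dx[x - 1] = 1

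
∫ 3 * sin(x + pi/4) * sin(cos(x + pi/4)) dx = 3*cos(cos(x + pi/4)) + C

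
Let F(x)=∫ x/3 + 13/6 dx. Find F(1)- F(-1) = 13/3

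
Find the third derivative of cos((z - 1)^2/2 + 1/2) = z^3*sin(z^2/2 - z + 1) - 3*z^2*sin(z^2/2 - z + 1) + 3*z*sin(z^2/2 - z + 1) - 3*z*cos(z^2/2 - z + 1) - sin(z^2/2 - z + 1) + 3*cos(z^2/2 - z + 1)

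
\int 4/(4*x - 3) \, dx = log(4*x - 3) + C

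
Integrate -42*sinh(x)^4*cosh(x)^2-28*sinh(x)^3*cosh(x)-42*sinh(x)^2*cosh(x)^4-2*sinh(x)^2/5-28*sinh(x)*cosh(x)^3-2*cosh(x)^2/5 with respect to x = -14*sinh(x)^3*cosh(x)^3 - sinh(2*x)/5 - 7*cosh(4*x)/4 + C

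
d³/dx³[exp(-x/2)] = -exp(-x/2)/8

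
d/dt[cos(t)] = -sin(t)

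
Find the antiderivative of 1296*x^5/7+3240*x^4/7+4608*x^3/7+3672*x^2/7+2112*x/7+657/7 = 216*x^6/7 + 648*x^5/7 + 1152*x^4/7 + 1224*x^3/7 + 1056*x^2/7 + 657*x/7 + C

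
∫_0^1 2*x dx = 1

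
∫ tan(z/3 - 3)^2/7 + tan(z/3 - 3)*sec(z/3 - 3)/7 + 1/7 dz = 3*tan(z/3 - 3)/7 + 3*sec(z/3 - 3)/7 + C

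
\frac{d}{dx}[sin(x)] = cos(x)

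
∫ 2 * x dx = x^2 + C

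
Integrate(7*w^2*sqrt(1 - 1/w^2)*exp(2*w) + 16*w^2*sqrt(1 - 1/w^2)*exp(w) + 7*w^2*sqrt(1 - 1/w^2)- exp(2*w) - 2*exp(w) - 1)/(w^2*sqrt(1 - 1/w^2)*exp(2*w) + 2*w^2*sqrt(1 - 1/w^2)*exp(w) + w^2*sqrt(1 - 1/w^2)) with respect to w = ((exp(w) + 1)*(28*w + 4*acsc(w) + pi + 24) + 8*exp(w))/(4*(exp(w) + 1)) + C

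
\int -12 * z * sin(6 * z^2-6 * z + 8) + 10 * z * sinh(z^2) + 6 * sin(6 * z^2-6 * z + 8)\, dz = cos(6*z^2 - 6*z + 8) + 5*cosh(z^2) + C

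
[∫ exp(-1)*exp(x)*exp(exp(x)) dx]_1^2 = -exp(-1 + E) + exp(-1 + exp(2))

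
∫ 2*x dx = x^2 + C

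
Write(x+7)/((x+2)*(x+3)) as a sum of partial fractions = -4/(x + 3) + 5/(x + 2)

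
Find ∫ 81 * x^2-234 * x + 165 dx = 27*x^3 - 117*x^2 + 165*x + C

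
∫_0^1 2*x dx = 1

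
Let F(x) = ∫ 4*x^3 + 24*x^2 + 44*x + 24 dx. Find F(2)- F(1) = 161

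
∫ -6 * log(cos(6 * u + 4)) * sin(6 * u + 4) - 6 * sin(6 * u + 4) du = log(cos(6*u + 4))*cos(6*u + 4) + C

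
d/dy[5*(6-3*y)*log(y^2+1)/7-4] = (-15*y^2*log(y^2 + 1) - 30*y^2 + 60*y - 15*log(y^2 + 1))/(7*y^2 + 7)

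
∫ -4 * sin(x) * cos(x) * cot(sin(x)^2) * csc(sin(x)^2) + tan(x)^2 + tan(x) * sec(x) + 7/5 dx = 2*x/5 + tan(x) + 2*csc(sin(x)^2) + sec(x) + C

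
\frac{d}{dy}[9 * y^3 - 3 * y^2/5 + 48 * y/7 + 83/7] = 27*y^2 - 6*y/5 + 48/7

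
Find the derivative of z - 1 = 1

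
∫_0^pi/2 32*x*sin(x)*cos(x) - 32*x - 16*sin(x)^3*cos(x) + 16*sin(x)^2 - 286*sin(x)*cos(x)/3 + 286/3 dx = -4*(7 - pi)^2 - pi/3 + 433/3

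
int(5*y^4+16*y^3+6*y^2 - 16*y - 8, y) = y^5 + 4*y^4 + 2*y^3 - 8*y^2 - 8*y + C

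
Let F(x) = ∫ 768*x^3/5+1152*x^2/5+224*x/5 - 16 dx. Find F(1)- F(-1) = 608/5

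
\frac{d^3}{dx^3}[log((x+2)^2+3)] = (4*x^3 + 24*x^2 + 12*x - 40)/(x^6 + 12*x^5 + 69*x^4 + 232*x^3 + 483*x^2 + 588*x + 343)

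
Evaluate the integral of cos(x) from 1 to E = -sin(1) + sin(E)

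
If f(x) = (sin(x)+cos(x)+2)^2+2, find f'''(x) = -8*cos(2*x) - 4*sqrt(2)*cos(x + pi/4)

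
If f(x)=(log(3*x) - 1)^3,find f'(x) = (3*log(x)^2 - 6*log(x) + 6*log(3)*log(x) - 6*log(3) + 3 + 3*log(3)^2)/x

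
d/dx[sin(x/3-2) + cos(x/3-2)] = sqrt(2)*cos(x/3 - 2 + pi/4)/3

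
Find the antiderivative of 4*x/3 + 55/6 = 2*x^2/3 + 55*x/6 + C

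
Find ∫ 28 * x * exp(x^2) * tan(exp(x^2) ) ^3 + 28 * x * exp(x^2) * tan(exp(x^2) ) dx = 7*tan(exp(x^2))^2 + C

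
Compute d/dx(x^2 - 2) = 2*x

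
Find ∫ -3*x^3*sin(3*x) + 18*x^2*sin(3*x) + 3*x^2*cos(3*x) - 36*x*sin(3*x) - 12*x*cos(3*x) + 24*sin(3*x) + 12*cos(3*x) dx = (x - 2)^3*cos(3*x) + C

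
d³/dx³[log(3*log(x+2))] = (2*log(x + 2)^2 + 3*log(x + 2) + 2)/(x^3*log(x + 2)^3 + 6*x^2*log(x + 2)^3 + 12*x*log(x + 2)^3 + 8*log(x + 2)^3)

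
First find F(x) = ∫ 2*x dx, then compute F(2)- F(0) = 4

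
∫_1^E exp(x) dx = -E + exp(E)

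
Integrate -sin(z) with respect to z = cos(z) + C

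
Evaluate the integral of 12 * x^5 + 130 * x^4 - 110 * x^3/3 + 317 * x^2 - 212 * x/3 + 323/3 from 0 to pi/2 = 44 + (-pi^2 - 4 + pi^3/2 + 11*pi/2)*(pi^3/16 + 5*pi/3 + 11 + 7*pi^2/4)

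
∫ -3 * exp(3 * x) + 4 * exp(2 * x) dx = (2 - exp(x))*exp(2*x) + C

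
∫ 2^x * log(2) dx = 2^x + C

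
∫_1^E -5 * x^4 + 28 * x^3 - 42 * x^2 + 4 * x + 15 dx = (-3 + E)^2*(-exp(3) - 1 + E + exp(2))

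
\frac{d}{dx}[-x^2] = -2*x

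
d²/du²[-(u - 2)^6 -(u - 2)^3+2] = -30*u^4 + 240*u^3 - 720*u^2 + 954*u - 468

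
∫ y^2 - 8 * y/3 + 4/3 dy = y^3/3 - 4*y^2/3 + 4*y/3 + C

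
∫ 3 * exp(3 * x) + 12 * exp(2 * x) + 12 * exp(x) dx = (exp(x) + 2)^3 + C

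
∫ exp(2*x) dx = exp(2*x)/2 + C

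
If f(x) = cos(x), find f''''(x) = cos(x)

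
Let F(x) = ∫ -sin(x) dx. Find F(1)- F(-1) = 0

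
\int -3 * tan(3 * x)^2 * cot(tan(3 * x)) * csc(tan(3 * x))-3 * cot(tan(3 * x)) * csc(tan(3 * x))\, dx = csc(tan(3*x)) + C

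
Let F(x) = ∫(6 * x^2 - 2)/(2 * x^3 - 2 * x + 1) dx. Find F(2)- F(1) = -log(2) + log(26)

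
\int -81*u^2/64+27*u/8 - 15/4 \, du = -27*u^3/64 + 27*u^2/16 - 15*u/4 + C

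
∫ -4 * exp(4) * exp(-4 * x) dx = exp(4 - 4*x) + C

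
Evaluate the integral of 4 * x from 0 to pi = 2*pi^2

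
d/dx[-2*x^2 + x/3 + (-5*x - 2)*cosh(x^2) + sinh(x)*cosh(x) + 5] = -10*x^2*sinh(x^2) - 4*x*sinh(x^2) - 4*x + cosh(2*x) - 5*cosh(x^2) + 1/3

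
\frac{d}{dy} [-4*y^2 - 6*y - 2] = -8*y - 6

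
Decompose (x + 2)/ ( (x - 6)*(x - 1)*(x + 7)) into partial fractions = -5/(104*(x + 7)) - 3/(40*(x - 1)) + 8/(65*(x - 6))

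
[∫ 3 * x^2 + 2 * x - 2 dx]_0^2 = 8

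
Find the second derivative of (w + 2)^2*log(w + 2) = 2*log(w + 2) + 3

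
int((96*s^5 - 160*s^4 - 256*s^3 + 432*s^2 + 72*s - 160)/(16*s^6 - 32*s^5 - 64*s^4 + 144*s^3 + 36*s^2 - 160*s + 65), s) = log((4*s^3 - 4*s^2 - 10*s + 8)^2 + 1) + C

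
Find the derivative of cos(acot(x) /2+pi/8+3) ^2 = sin(acot(x)/2 + pi/8 + 3)*cos(acot(x)/2 + pi/8 + 3)/(x^2 + 1)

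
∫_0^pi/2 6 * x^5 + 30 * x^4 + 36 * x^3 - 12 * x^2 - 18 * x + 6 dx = 1 + (-2 + (1 + pi/2)^2)^3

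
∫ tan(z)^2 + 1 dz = tan(z) + C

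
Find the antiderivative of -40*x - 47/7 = -20*x^2 - 47*x/7 + C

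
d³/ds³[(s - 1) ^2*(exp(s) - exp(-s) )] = (s^2*exp(2*s) + s^2 + 4*s*exp(2*s) - 8*s + exp(2*s) + 13)*exp(-s)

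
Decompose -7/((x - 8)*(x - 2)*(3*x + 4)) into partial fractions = -9/(40*(3*x + 4)) + 7/(60*(x - 2)) - 1/(24*(x - 8))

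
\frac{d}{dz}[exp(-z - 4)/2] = -exp(-z - 4)/2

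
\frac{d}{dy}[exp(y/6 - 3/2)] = exp(y/6 - 3/2)/6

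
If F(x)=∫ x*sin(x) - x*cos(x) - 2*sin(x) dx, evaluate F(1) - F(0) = -1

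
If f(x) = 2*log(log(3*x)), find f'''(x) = (4*log(x)^2 + 6*log(x) + 8*log(3)*log(x) + 4 + 4*log(3)^2 + 6*log(3))/(x^3*log(x)^3 + 3*x^3*log(3)*log(x)^2 + 3*x^3*log(3)^2*log(x) + x^3*log(3)^3)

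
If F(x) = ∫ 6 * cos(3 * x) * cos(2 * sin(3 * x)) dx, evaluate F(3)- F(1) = -sin(2*sin(3)) + sin(2*sin(9))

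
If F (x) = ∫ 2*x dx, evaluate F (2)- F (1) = 3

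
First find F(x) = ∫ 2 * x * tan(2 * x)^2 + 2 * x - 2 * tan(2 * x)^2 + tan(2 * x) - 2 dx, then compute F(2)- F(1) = tan(4)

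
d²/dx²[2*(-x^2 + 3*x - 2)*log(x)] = (-4*x^2*log(x) - 6*x^2 + 6*x + 4)/x^2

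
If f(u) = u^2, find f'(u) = 2*u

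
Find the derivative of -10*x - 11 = -10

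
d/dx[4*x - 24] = 4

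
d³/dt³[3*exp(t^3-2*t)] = 81*t^6*exp(t^3 - 2*t) - 162*t^4*exp(t^3 - 2*t) + 162*t^3*exp(t^3 - 2*t) + 108*t^2*exp(t^3 - 2*t) - 108*t*exp(t^3 - 2*t) - 6*exp(t^3 - 2*t)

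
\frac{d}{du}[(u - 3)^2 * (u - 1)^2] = 4*u^3 - 24*u^2 + 44*u - 24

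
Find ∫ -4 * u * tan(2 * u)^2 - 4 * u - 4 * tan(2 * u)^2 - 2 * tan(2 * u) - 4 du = (-2*u - 2)*tan(2*u) + C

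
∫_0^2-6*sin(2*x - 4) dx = 3 - 3*cos(4)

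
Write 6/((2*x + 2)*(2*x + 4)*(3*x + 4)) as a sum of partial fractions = -27/(4*(3*x + 4)) + 3/(4*(x + 2)) + 3/(2*(x + 1))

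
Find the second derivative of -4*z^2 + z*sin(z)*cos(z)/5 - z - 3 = -2*z*sin(2*z)/5 + 2*cos(2*z)/5 - 8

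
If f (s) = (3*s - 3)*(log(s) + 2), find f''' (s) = (-3*s - 6)/s^3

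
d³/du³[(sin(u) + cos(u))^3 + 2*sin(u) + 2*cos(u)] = -sqrt(2)*(27*sin(3*u + pi/4) + 7*cos(u + pi/4))/2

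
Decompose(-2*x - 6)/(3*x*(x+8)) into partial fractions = -5/(12*(x + 8)) - 1/(4*x)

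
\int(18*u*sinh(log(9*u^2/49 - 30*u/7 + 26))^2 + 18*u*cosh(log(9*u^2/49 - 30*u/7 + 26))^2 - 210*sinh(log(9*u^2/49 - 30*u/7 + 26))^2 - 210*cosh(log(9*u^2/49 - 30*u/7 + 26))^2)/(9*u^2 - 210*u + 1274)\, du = sinh(2*log(9*u^2/49 - 30*u/7 + 26))/2 + C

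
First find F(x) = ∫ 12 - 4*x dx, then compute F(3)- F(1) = 8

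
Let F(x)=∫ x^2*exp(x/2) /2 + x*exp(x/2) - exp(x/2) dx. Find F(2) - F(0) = -2 + 2*E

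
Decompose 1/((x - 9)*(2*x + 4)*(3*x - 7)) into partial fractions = -9/(520*(3*x - 7)) + 1/(286*(x + 2)) + 1/(440*(x - 9))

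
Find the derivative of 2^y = 2^y*log(2)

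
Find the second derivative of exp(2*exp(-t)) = (2*exp(t + 2*exp(-t)) + 4*exp(2*exp(-t)))*exp(-2*t)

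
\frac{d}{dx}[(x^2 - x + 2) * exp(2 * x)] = 2*x^2*exp(2*x) + 3*exp(2*x)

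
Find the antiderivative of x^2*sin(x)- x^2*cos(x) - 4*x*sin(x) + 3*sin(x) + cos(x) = -sqrt(2)*(x^2 - 2*x + 1)*sin(x + pi/4) + C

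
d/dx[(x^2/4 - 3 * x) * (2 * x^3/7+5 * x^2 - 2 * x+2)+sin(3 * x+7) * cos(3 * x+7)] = 5*x^4/14 + 11*x^3/7 - 93*x^2/2 + 13*x + 3*cos(6*x + 14) - 6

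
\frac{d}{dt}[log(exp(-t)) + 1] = -1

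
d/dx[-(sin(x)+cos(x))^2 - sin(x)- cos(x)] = -2*cos(2*x) - sqrt(2)*cos(x + pi/4)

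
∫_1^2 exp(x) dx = -E + exp(2)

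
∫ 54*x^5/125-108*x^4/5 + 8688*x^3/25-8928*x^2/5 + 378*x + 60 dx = 9*x^6/125 - 108*x^5/25 + 2172*x^4/25 - 2976*x^3/5 + 189*x^2 + 60*x + C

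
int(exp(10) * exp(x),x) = exp(x + 10) + C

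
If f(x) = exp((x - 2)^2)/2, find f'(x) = x*exp(x^2 - 4*x + 4) - 2*exp(x^2 - 4*x + 4)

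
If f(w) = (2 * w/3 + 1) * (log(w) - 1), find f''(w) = (2*w - 3)/(3*w^2)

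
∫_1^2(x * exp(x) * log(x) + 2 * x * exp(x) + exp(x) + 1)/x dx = -2*E - 2 + (1 + exp(2))*(log(2) + 2)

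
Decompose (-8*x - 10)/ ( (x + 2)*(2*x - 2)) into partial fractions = -1/(x + 2) - 3/(x - 1)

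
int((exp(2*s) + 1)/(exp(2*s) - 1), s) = log(sinh(s)) + C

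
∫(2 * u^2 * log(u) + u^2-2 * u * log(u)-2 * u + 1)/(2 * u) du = (u - 1)^2*log(u)/2 + C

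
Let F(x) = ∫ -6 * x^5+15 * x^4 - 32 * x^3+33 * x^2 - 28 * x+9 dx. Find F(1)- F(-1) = 46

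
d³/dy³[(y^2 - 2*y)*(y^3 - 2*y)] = 60*y^2 - 48*y - 12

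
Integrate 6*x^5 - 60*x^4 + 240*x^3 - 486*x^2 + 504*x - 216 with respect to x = x^6 - 12*x^5 + 60*x^4 - 162*x^3 + 252*x^2 - 216*x + C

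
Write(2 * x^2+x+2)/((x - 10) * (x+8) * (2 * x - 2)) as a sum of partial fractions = 61/(162*(x + 8)) - 5/(162*(x - 1)) + 53/(81*(x - 10))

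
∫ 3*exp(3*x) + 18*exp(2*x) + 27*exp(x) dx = (exp(x) + 3)^3 + C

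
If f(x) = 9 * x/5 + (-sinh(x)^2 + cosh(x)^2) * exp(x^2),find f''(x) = 2*(2*x^2 + 1)*exp(x^2)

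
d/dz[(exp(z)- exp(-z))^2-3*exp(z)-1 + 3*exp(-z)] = (2*exp(4*z) - 3*exp(3*z) - 3*exp(z) - 2)*exp(-2*z)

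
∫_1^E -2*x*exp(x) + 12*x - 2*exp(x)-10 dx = -2*exp(1 + E) - 8*E + 4 + 6*exp(2)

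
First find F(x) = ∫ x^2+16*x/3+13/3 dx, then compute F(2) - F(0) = 22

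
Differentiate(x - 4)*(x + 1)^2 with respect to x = 3*x^2 - 4*x - 7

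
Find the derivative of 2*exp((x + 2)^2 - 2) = 4*x*exp(x^2 + 4*x + 2) + 8*exp(x^2 + 4*x + 2)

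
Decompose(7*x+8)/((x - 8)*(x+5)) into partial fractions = 27/(13*(x + 5)) + 64/(13*(x - 8))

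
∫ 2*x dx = x^2 + C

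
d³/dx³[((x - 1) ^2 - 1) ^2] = 24*x - 24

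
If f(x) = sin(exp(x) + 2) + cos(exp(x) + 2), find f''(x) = sqrt(2)*(-exp(x)*sin(exp(x) + pi/4 + 2) + cos(exp(x) + pi/4 + 2))*exp(x)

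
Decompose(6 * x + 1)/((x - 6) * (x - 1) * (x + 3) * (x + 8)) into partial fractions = 47/(630*(x + 8)) - 17/(180*(x + 3)) - 7/(180*(x - 1)) + 37/(630*(x - 6))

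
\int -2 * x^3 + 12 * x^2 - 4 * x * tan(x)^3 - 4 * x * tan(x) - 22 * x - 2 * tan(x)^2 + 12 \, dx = x*(-x^3 + 8*x^2 - 22*x - 4*tan(x)^2 + 24)/2 + C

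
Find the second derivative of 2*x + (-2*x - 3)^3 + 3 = -48*x - 72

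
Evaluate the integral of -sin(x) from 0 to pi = -2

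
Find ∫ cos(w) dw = sin(w) + C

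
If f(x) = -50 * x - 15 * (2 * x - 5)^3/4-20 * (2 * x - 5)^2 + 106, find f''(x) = 290 - 180*x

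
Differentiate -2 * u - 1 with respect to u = -2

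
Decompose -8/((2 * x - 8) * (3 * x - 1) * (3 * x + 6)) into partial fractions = 12/(77*(3*x - 1)) - 2/(63*(x + 2)) - 2/(99*(x - 4))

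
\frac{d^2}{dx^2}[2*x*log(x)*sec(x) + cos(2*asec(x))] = 2*(x - 1)^2*(x + 1)^2*(-x^3*log(x)/cos(x) + 2*x^3*log(x)/cos(x)^3 + 2*x^2*log(x)*sin(x)/cos(x)^2 + 2*x^2*sin(x)/cos(x)^2 + x/cos(x) + 6/x^2)/(x^6 - 2*x^4 + x^2)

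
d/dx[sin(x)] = cos(x)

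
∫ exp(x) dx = exp(x) + C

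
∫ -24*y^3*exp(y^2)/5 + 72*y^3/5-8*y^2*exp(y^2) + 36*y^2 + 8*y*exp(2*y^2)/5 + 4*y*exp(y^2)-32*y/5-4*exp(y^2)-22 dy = -6*y^2 - 10*y + 2*(3*y^2 + 5*y - exp(y^2) - 3)^2/5 + 2*exp(y^2) + C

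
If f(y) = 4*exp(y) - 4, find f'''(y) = 4*exp(y)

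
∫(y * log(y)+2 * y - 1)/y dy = (y - 1)*(log(y) + 1) + C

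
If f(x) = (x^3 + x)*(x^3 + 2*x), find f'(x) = 6*x^5 + 12*x^3 + 4*x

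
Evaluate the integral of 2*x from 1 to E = -1 + exp(2)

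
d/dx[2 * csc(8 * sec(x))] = -16*tan(x)*cot(8*sec(x))*csc(8*sec(x))*sec(x)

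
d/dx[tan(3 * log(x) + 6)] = (3*tan(3*log(x) + 6)^2 + 3)/x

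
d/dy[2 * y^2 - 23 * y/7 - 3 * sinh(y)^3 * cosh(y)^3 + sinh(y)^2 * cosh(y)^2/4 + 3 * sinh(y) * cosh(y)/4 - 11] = 4*y - 9*(cosh(2*y) - 1)^3/4 - 27*(cosh(2*y) - 1)^2/4 + sinh(4*y)/8 - 15*cosh(2*y)/4 + 17/14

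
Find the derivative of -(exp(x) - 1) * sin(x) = -sqrt(2)*exp(x)*sin(x + pi/4) + cos(x)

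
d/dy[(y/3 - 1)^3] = y^2/9 - 2*y/3 + 1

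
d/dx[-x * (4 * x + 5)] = -8*x - 5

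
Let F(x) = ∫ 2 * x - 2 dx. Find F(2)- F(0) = 0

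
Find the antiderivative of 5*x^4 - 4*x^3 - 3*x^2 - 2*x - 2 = x^5 - x^4 - x^3 - x^2 - 2*x + C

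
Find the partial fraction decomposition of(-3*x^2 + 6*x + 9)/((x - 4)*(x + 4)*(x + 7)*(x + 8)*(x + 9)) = -144/(65*(x + 9)) + 77/(16*(x + 8)) - 30/(11*(x + 7)) + 21/(160*(x + 4)) - 5/(4576*(x - 4))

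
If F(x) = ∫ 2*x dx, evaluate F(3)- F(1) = 8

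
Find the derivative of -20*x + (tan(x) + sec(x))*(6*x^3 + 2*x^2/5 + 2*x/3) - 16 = 2*(6*x^3*sin(x) + 6*x^3 + 2*x^2*sin(x)/5 + 9*x^2*sin(2*x) + 18*x^2*cos(x) + 2*x^2/5 + 2*x*sin(x)/3 + 2*x*sin(2*x)/5 + 4*x*cos(x)/5 + 2*x/3 + sin(2*x)/3 + 2*cos(x)/3 - 10*cos(2*x) - 10)/(cos(2*x) + 1)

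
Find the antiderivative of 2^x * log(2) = 2^x + C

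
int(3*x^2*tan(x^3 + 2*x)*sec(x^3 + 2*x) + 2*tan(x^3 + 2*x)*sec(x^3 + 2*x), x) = sec(x*(x^2 + 2)) + C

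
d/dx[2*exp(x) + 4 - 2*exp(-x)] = (2*exp(2*x) + 2)*exp(-x)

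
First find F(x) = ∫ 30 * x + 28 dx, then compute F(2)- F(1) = 73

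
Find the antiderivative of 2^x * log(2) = 2^x + C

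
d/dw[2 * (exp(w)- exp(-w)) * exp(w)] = 4*exp(2*w)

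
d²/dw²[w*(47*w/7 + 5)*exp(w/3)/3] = 47*w^2*exp(w/3)/189 + 599*w*exp(w/3)/189 + 352*exp(w/3)/63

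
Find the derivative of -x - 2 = -1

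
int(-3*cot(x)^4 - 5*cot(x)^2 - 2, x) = (cot(x)^2 + 2)*cot(x) + C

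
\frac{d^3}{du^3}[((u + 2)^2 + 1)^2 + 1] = 24*u + 48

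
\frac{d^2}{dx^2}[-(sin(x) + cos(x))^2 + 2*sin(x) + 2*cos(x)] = 4*sin(2*x) - 2*sqrt(2)*sin(x + pi/4)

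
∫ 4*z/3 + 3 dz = 2*z^2/3 + 3*z + C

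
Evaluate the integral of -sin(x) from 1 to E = cos(E) - cos(1)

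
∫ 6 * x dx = 3*x^2 + C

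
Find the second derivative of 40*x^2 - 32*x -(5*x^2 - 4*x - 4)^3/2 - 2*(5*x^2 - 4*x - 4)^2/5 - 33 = -1875*x^4 + 3000*x^3 + 240*x^2 - 1152*x + 256/5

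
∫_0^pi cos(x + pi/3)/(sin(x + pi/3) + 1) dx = log(1 - sqrt(3)/2) - log(sqrt(3)/2 + 1)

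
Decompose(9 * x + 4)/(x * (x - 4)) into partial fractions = 10/(x - 4) - 1/x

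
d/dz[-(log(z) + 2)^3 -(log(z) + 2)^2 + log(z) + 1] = (-3*log(z)^2 - 14*log(z) - 15)/z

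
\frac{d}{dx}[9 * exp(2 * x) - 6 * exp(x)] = 18*exp(2*x) - 6*exp(x)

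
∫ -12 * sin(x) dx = 12*cos(x) + C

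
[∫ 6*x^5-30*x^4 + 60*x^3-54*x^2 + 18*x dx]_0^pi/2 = ((-1 + pi/2)^3 + 1)^2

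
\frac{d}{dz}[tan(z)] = cos(z)^(-2)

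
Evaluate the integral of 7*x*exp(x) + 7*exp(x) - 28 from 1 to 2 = -28 - 7*E + 14*exp(2)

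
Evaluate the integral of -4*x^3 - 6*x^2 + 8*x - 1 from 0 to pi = (pi - pi^2)*(-1 + 3*pi + pi^2)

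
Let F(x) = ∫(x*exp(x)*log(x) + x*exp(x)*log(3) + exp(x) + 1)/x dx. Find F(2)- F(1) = -(1 + E)*log(3) + (1 + exp(2))*log(6)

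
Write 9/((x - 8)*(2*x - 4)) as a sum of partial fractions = -3/(4*(x - 2)) + 3/(4*(x - 8))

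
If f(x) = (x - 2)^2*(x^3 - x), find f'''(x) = 60*x^2 - 96*x + 18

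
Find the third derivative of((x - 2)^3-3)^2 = 120*x^3 - 720*x^2 + 1440*x - 996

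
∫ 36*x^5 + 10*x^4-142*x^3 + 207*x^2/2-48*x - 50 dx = 6*x^6 + 2*x^5 - 71*x^4/2 + 69*x^3/2 - 24*x^2 - 50*x + C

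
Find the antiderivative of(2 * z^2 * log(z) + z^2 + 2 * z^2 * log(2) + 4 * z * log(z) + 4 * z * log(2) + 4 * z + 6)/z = ((z + 2)^2 + 2)*log(2*z) + C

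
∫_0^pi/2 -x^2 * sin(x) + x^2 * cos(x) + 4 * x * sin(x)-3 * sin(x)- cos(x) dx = -1 + (-1 + pi/2)^2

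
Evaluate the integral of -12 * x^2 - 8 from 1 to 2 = -36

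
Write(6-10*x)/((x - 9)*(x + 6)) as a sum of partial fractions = -22/(5*(x + 6)) - 28/(5*(x - 9))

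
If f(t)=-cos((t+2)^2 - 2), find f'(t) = 2*(t + 2)*sin(t^2 + 4*t + 2)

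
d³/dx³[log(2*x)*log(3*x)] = (4*log(x) - 6 + 2*log(2) + 2*log(3))/x^3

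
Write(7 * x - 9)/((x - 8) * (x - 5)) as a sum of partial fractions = -26/(3*(x - 5)) + 47/(3*(x - 8))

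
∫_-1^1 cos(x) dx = 2*sin(1)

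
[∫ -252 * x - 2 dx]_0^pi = -126*pi^2 - 2*pi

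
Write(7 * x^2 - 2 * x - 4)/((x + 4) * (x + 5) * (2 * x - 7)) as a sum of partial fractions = 299/(255*(2*x - 7)) + 181/(17*(x + 5)) - 116/(15*(x + 4))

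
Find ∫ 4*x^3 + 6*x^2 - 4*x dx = x^4 + 2*x^3 - 2*x^2 + C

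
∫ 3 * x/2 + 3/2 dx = 3*x^2/4 + 3*x/2 + C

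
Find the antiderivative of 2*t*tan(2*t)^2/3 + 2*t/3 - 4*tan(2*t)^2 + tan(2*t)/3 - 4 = (t/3 - 2)*tan(2*t) + C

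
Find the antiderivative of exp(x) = exp(x) + C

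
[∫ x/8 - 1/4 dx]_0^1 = -3/16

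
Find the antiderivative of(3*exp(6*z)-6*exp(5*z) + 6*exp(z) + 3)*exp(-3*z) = (-(1 - exp(z))*exp(z) - 1)^3*exp(-3*z) + C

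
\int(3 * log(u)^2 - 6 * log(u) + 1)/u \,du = (log(u) - 1)^3 - 2*log(u) + C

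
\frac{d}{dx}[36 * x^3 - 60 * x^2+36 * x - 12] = 108*x^2 - 120*x + 36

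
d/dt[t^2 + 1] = 2*t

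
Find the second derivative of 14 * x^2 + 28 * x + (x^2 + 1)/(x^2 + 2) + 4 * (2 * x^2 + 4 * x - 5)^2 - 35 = (192*x^8 + 384*x^7 + 1148*x^6 + 2304*x^5 + 2280*x^4 + 4608*x^3 + 1482*x^2 + 3072*x - 28)/(x^6 + 6*x^4 + 12*x^2 + 8)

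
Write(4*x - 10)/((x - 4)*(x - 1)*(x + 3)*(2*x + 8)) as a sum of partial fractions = 13/(40*(x + 4)) - 11/(28*(x + 3)) + 1/(20*(x - 1)) + 1/(56*(x - 4))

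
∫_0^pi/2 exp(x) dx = -1 + exp(pi/2)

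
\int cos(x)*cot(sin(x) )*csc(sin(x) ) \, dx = -csc(sin(x)) + C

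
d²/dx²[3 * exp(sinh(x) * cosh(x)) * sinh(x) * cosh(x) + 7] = 3*(3*(cosh(2*x) - 1)^2*sinh(2*x)/8 + 3*(cosh(2*x) - 1)^2 + (cosh(2*x) + 1)^2*sinh(2*x)/8 + 3*sinh(2*x)/2 + sinh(4*x)/4 + 6*cosh(2*x) - 4)*exp(sinh(2*x)/2)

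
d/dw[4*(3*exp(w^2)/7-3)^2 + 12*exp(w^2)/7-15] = 144*w*exp(2*w^2)/49 - 120*w*exp(w^2)/7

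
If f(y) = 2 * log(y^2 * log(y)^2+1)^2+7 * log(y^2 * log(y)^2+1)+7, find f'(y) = (8*y*log(y)^2*log(y^2*log(y)^2 + 1) + 14*y*log(y)^2 + 8*y*log(y)*log(y^2*log(y)^2 + 1) + 14*y*log(y))/(y^2*log(y)^2 + 1)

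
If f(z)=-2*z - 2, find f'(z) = -2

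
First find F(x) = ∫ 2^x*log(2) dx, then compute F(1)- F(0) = 1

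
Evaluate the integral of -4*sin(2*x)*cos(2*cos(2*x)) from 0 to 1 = -sin(2) + sin(2*cos(2))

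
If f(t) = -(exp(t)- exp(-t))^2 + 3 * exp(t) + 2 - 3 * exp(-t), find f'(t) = (-2*exp(4*t) + 3*exp(3*t) + 3*exp(t) + 2)*exp(-2*t)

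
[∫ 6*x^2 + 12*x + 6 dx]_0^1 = 14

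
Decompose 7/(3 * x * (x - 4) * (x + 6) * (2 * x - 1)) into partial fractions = -8/(39*(2*x - 1)) - 7/(2340*(x + 6)) + 1/(120*(x - 4)) + 7/(72*x)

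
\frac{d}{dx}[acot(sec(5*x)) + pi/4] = 5*sin(5*x)/(sin(5*x)^2 - 2)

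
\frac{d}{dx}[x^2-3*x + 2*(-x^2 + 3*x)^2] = 8*x^3 - 36*x^2 + 38*x - 3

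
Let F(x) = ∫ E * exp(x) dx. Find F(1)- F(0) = -E + exp(2)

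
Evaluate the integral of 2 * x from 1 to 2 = 3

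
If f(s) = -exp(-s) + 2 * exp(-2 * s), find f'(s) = (exp(s) - 4)*exp(-2*s)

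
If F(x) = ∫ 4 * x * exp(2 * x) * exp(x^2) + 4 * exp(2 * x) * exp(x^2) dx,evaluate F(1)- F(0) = -2 + 2*exp(3)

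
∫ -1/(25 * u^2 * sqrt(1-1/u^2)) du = acsc(u)/25 + C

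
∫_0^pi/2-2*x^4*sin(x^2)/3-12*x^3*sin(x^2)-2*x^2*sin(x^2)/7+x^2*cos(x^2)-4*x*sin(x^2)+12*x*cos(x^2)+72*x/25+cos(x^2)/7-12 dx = -18 + (pi/14 + pi^3/24 + 2 + 3*pi^2/2)*cos(pi^2/4) - 6*pi/5 + 4*(-2 + 3*pi/10)^2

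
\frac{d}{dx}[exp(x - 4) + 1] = exp(x - 4)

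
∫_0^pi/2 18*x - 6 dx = -1 + (1 - 3*pi/2)^2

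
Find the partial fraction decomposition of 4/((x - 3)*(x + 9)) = -1/(3*(x + 9)) + 1/(3*(x - 3))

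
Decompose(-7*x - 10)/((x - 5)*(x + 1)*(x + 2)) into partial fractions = 4/(7*(x + 2)) + 1/(2*(x + 1)) - 15/(14*(x - 5))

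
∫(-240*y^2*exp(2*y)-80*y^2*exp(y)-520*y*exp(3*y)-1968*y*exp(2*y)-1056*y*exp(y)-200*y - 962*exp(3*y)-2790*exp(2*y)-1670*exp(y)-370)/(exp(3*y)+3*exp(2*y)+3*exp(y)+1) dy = 2*(3*y - 10*(y + 2)^2 + 7)*(5*(exp(y) + 1)^2 + 4*(exp(y) + 1)*exp(y) + 4*exp(2*y))/(exp(y) + 1)^2 + C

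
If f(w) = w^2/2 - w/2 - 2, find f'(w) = w - 1/2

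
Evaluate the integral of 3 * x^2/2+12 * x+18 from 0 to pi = -16 + (2 + pi)^2*(pi/2 + 4)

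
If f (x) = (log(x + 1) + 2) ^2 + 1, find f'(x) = (2*log(x + 1) + 4)/(x + 1)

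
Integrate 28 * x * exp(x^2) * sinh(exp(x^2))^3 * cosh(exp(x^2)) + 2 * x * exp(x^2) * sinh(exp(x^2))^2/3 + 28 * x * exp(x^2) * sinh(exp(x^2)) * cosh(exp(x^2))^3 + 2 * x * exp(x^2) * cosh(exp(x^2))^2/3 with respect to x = sinh(2*exp(x^2))/6 + 7*cosh(4*exp(x^2))/8 + C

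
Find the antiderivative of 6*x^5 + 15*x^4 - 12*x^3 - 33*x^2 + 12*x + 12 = x^6 + 3*x^5 - 3*x^4 - 11*x^3 + 6*x^2 + 12*x + C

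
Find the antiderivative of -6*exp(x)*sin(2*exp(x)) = 3*cos(2*exp(x)) + C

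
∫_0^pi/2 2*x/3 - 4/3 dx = -4/3 + (-2 + pi/2)^2/3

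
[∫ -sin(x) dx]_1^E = cos(E) - cos(1)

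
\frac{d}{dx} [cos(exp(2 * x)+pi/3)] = -2*exp(2*x)*sin(exp(2*x) + pi/3)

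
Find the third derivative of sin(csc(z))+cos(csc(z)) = sqrt(2)*(cos(pi/4 + 1/sin(z)) - 3*sin(pi/4 + 1/sin(z))/sin(z) - 6*cos(pi/4 + 1/sin(z))/sin(z)^2 + 6*sin(pi/4 + 1/sin(z))/sin(z)^3 + cos(z)^2*cos(pi/4 + 1/sin(z))/sin(z)^4)*cos(z)/sin(z)^2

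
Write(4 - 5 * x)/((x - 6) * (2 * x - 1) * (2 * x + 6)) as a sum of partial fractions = -3/(77*(2*x - 1)) + 19/(126*(x + 3)) - 13/(99*(x - 6))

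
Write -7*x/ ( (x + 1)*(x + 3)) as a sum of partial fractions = -21/(2*(x + 3)) + 7/(2*(x + 1))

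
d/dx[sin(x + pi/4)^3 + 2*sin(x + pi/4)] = 3*sin(3*x + pi/4)/4 + 11*cos(x + pi/4)/4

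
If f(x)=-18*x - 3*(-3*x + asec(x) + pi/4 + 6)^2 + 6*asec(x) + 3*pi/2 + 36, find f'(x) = (-108*x^3*sqrt(1 - 1/x^2) + 36*x^2*sqrt(1 - 1/x^2)*asec(x) + 9*pi*x^2*sqrt(1 - 1/x^2) + 180*x^2*sqrt(1 - 1/x^2) + 36*x - 12*asec(x) - 60 - 3*pi)/(2*x^2*sqrt(1 - 1/x^2))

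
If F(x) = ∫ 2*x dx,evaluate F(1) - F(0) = 1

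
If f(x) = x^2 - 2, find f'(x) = 2*x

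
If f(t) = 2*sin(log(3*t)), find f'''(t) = 2*(3*sin(log(t) + log(3)) + cos(log(t) + log(3)))/t^3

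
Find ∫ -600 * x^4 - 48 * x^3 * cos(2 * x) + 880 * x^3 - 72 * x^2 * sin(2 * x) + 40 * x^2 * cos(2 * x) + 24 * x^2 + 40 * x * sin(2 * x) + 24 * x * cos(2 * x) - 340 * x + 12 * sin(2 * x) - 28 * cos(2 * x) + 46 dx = (5*x^2 - 5*x + sin(2*x) - 2)*(-24*x^3 + 20*x^2 + 12*x - 14) + C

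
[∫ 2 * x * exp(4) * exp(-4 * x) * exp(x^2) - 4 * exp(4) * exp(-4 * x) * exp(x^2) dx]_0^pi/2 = -exp(4) + exp((-2 + pi/2)^2)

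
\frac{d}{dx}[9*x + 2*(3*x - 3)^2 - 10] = 36*x - 27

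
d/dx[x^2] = 2*x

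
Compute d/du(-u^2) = -2*u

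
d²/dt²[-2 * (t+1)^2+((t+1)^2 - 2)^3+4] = 30*t^4 + 120*t^3 + 108*t^2 - 24*t - 22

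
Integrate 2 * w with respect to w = w^2 + C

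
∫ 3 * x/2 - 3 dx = 3*x^2/4 - 3*x + C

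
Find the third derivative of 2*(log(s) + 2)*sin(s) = (-2*s^3*log(s)*cos(s) - 4*s^3*cos(s) - 6*s^2*sin(s) - 6*s*cos(s) + 4*sin(s))/s^3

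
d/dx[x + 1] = 1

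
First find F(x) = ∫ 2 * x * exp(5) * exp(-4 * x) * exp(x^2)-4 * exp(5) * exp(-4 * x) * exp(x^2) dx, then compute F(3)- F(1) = 0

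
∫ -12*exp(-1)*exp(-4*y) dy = 3*exp(-4*y - 1) + C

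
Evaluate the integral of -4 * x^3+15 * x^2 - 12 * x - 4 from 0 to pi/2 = -8 + (-2 + pi/2)^3*(-pi/2 - 1)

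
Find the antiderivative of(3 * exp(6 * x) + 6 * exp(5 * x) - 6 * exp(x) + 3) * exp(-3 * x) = ((exp(x) + 1)*exp(x) - 1)^3*exp(-3*x) + C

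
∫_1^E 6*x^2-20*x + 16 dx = (-2 + E)^2*(-2 + 2*E)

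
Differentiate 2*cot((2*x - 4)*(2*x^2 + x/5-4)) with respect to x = 8*(-3*x^2 + 19*x/5 + 11/5)/sin(2*(2*x^3 - 19*x^2/5 - 22*x/5 + 8))^2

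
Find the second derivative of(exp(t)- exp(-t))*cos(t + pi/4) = -2*(exp(2*t) + 1)*exp(-t)*sin(t + pi/4)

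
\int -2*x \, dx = -x^2 + C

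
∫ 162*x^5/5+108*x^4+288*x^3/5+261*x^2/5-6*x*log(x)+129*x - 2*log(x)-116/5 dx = 21*x^3 + 42*x^2 - x*(3*x + 2)*log(x) - 14*x + 3*(3*x^3 + 6*x^2 - 2*x + 3)^2/5 + C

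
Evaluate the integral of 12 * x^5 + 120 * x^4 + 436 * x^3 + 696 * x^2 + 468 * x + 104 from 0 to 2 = 5640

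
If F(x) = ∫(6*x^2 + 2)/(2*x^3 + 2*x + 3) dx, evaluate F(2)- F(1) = -log(7) + log(23)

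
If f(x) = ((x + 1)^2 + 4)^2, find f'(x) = 4*x^3 + 12*x^2 + 28*x + 20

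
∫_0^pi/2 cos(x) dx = 1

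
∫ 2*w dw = w^2 + C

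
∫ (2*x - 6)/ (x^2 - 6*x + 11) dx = log((x - 3)^2 + 2) + C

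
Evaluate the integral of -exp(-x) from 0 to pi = -1 + exp(-pi)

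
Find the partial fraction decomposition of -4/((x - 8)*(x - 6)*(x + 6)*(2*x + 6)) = 1/(252*(x + 6)) - 2/(297*(x + 3)) + 1/(108*(x - 6)) - 1/(154*(x - 8))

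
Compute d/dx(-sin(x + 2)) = -cos(x + 2)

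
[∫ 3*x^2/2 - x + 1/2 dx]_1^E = -exp(2)/2 - 1/2 + E/2 + exp(3)/2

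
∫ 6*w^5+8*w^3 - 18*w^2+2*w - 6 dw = w^6 + 2*w^4 - 6*w^3 + w^2 - 6*w + C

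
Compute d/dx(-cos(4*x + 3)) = 4*sin(4*x + 3)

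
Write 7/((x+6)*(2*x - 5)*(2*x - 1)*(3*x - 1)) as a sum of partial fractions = 189/(247*(3*x - 1)) - 7/(13*(2*x - 1)) + 7/(221*(2*x - 5)) - 7/(4199*(x + 6))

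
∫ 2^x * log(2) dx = 2^x + C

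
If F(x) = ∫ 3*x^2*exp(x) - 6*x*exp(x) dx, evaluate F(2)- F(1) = -3*E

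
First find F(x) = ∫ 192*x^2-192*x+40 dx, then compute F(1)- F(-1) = 208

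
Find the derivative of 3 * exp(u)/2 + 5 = 3*exp(u)/2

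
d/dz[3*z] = 3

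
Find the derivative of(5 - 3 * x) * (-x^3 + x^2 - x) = 12*x^3 - 24*x^2 + 16*x - 5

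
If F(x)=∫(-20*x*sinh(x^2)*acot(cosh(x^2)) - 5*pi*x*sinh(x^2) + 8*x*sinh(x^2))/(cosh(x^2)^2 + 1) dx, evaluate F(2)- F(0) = -5*pi^2/4 - 4*acot(cosh(4)) + pi + 5*(acot(cosh(4)) + pi/4)^2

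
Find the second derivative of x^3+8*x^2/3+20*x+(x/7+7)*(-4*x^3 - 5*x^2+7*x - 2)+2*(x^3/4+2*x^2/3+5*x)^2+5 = 15*x^4/4 + 40*x^3/3 + 1340*x^2/21 - 604*x/7 + 112/3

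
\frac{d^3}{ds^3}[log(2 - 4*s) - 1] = 16/(8*s^3 - 12*s^2 + 6*s - 1)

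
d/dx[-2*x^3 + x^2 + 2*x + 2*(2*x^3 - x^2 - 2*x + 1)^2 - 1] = 48*x^5 - 40*x^4 - 56*x^3 + 42*x^2 + 10*x - 6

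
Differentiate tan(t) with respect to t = cos(t)^(-2)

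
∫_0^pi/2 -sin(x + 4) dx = -cos(4) - sin(4)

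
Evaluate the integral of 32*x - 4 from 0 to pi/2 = 2 + (2 - 2*pi)*(-2*pi - 1)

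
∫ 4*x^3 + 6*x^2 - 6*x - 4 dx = x^4 + 2*x^3 - 3*x^2 - 4*x + C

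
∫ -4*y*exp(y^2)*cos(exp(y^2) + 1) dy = -2*sin(exp(y^2) + 1) + C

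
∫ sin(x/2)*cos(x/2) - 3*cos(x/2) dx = (sin(x/2) - 3)^2 + C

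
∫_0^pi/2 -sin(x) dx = -1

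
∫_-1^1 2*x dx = 0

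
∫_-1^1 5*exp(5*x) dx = -exp(-5) + exp(5)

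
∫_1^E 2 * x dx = -1 + exp(2)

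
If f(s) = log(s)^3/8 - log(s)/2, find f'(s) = (3*log(s)^2 - 4)/(8*s)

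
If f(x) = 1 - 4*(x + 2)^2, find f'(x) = -8*x - 16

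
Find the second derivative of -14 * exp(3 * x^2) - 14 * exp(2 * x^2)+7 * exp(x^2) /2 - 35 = -504*x^2*exp(3*x^2) - 224*x^2*exp(2*x^2) + 14*x^2*exp(x^2) - 84*exp(3*x^2) - 56*exp(2*x^2) + 7*exp(x^2)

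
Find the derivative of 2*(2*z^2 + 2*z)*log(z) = 8*z*log(z) + 4*z + 4*log(z) + 4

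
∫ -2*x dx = -x^2 + C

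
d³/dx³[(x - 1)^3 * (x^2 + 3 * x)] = 60*x^2 - 36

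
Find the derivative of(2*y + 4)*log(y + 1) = (2*y*log(y + 1) + 2*y + 2*log(y + 1) + 4)/(y + 1)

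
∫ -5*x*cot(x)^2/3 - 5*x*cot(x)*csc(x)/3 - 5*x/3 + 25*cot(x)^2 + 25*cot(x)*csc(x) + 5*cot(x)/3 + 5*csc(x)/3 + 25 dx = (5*x/3 - 25)*(cot(x) + csc(x)) + C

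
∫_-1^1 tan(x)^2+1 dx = 2*tan(1)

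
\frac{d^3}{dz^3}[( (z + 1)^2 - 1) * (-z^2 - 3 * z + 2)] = -24*z - 30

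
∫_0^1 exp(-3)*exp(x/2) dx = -2*exp(-3) + 2*exp(-5/2)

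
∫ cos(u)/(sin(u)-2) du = log(2 - sin(u)) + C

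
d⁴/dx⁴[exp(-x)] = exp(-x)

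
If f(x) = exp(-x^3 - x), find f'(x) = (-3*x^2 - 1)*exp(-x^3 - x)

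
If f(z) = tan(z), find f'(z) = cos(z)^(-2)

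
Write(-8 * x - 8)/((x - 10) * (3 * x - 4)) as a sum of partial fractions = 28/(13*(3*x - 4)) - 44/(13*(x - 10))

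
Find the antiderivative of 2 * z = z^2 + C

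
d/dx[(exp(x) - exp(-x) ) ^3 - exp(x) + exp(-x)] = (3*exp(6*x) - 4*exp(4*x) - 4*exp(2*x) + 3)*exp(-3*x)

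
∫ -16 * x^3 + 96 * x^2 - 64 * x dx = -4*x^4 + 32*x^3 - 32*x^2 + C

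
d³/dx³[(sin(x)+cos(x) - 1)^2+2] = -8*cos(2*x) + 2*sqrt(2)*cos(x + pi/4)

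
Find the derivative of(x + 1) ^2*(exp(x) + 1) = x^2*exp(x) + 4*x*exp(x) + 2*x + 3*exp(x) + 2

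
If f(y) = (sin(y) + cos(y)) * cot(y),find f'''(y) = sin(y) + 7*cos(y) - 11*cos(y)/sin(y)^2 - 6*cos(y)^5/sin(y)^4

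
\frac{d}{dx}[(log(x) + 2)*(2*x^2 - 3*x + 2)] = (4*x^2*log(x) + 10*x^2 - 3*x*log(x) - 9*x + 2)/x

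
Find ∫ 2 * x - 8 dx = x^2 - 8*x + C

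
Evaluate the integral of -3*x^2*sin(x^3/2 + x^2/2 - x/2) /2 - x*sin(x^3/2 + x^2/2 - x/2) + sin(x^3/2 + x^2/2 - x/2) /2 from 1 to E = -cos(1/2) + cos(E*(-1 + E + exp(2))/2)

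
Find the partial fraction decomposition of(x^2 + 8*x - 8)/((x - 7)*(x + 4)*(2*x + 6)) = -12/(11*(x + 4)) + 23/(20*(x + 3)) + 97/(220*(x - 7))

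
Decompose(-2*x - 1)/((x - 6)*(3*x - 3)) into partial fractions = 1/(5*(x - 1)) - 13/(15*(x - 6))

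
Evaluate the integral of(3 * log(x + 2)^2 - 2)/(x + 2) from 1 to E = -2*log(2 + E) - log(3)^3 + 2*log(3) + log(2 + E)^3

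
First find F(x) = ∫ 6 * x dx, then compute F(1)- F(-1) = 0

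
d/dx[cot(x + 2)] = -1/sin(x + 2)^2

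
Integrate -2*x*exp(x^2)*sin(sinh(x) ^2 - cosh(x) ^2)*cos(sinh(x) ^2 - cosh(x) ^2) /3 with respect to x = (exp(x^2) + 15)*sin(2)/6 + C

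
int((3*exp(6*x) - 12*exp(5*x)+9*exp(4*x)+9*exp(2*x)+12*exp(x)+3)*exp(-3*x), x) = ((exp(x) - 2)*exp(x) - 1)^3*exp(-3*x) + C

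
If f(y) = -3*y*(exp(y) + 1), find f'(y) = -3*y*exp(y) - 3*exp(y) - 3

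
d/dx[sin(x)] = cos(x)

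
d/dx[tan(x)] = cos(x)^(-2)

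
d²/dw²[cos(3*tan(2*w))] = -36*(-1 + cos(2*w)^(-2))^2*cos(3*tan(2*w)) - 24*sin(2*w)*sin(3*tan(2*w))/cos(2*w)^3 + 36*cos(3*tan(2*w)) - 72*cos(3*tan(2*w))/cos(2*w)^2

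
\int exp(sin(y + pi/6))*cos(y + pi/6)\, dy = exp(sin(y + pi/6)) + C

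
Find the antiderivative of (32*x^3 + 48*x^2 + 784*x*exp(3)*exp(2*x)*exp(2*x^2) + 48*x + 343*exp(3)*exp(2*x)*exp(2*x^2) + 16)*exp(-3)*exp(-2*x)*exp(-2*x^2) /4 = (-8*x^2 - 8*x + (7*x + 8*(7*x + 3)^2 - 17)*exp(2*x^2 + 2*x + 3) - 12)*exp(-2*x^2 - 2*x - 3)/4 + C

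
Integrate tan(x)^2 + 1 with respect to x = tan(x) + C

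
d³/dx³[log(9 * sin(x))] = 2*cos(x)/sin(x)^3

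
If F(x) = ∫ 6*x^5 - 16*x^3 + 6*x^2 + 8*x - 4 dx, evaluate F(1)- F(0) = -1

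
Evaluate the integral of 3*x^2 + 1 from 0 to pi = pi + pi^3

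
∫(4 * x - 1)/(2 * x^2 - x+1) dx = log(2*x^2 - x + 1) + C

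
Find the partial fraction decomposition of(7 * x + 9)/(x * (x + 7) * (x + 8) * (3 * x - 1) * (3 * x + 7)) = -99/(6664*(3*x + 7)) + 153/(2200*(3*x - 1)) - 47/(3400*(x + 8)) + 10/(539*(x + 7)) - 9/(392*x)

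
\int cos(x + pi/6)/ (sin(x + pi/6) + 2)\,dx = log(sin(x + pi/6) + 2) + C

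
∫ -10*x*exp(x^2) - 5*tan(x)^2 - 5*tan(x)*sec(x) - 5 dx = -5*exp(x^2) - 5*tan(x) - 5/cos(x) + C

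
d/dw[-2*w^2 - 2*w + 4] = -4*w - 2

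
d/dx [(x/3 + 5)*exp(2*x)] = 2*x*exp(2*x)/3 + 31*exp(2*x)/3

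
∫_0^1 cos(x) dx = sin(1)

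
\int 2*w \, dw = w^2 + C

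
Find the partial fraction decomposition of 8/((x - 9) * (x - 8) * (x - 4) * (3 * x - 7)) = -54/(425*(3*x - 7)) + 2/(25*(x - 4)) - 2/(17*(x - 8)) + 2/(25*(x - 9))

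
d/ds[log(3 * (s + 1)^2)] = 2/(s + 1)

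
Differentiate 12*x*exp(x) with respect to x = 12*x*exp(x) + 12*exp(x)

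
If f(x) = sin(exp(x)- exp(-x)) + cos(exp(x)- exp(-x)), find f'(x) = sqrt(2)*(exp(2*x) + 1)*exp(-x)*cos(exp(x) + pi/4 - exp(-x))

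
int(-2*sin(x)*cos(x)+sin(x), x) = (cos(x) - 1)*cos(x) + C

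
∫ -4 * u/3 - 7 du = -2*u^2/3 - 7*u + C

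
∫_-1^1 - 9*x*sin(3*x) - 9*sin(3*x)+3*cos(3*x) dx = 6*cos(3)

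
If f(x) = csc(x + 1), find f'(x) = -cot(x + 1)*csc(x + 1)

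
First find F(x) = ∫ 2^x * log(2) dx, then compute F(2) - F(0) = 3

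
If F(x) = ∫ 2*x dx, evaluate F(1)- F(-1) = 0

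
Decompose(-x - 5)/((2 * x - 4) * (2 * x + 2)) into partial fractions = 1/(3*(x + 1)) - 7/(12*(x - 2))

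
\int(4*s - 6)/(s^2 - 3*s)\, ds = 2*log(s*(3 - s)) + C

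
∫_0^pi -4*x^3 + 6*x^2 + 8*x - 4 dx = (3 - pi)*(-pi + 1 + pi^2 + pi^3) - 3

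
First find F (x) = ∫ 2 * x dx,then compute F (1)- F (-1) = 0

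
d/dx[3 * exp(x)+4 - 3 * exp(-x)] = (3*exp(2*x) + 3)*exp(-x)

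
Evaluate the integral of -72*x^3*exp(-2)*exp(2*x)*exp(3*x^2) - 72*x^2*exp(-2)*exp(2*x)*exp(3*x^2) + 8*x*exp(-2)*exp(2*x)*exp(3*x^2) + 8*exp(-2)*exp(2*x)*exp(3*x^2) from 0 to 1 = -12*exp(3) - 8*exp(-2)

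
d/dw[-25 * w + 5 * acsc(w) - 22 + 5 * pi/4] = (-25*w^2*sqrt(1 - 1/w^2) - 5)/(w^2*sqrt(1 - 1/w^2))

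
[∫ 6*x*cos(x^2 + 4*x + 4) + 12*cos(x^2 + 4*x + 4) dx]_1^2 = -3*sin(9) + 3*sin(16)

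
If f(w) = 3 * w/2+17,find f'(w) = 3/2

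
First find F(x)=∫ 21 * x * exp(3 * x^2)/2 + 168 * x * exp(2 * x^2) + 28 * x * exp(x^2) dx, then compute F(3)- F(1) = -42*exp(2) - 14*E - 7*exp(3)/4 + 14*exp(9) + 42*exp(18) + 7*exp(27)/4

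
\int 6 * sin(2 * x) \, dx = 6*sin(x)^2 + C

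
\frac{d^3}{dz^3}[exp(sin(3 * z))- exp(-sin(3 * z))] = 27*(-exp(2*sin(3*z))*sin(3*z) - 3*exp(2*sin(3*z)) - sin(3*z) + 3)*exp(-sin(3*z))*sin(3*z)*cos(3*z)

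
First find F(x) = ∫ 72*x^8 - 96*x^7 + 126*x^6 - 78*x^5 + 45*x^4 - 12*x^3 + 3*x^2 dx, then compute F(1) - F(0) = 8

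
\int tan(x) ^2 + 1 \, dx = tan(x) + C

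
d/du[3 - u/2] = -1/2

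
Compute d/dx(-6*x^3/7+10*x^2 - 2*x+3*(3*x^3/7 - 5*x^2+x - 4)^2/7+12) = 162*x^5/343 - 450*x^4/49 + 2172*x^3/49 - 972*x^2/49 + 386*x/7 - 38/7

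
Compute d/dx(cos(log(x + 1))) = -sin(log(x + 1))/(x + 1)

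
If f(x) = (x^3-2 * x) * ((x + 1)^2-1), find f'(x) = 5*x^4 + 8*x^3 - 6*x^2 - 8*x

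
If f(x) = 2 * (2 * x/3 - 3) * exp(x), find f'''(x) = 4*x*exp(x)/3 - 2*exp(x)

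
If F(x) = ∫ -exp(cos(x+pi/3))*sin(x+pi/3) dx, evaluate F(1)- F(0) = -exp(1/2) + exp(cos(1 + pi/3))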